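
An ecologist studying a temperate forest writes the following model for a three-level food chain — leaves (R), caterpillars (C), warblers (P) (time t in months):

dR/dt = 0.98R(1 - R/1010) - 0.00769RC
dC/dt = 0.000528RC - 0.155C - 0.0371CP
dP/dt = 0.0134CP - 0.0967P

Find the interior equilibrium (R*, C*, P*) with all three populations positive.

R* ≈ 953, C* ≈ 7.22, P* ≈ 9.38

From dP/dt = 0: 0.0134C* = 0.0967, so C* = 7.22.
From dR/dt = 0: 0.98(1 - R*/1010) = 0.00769·7.22, giving R* = 1010·(1 - 0.0566) = 953.
From dC/dt = 0: 0.000528·953 - 0.155 = 0.0371P*, so P* = 0.348/0.0371 = 9.38.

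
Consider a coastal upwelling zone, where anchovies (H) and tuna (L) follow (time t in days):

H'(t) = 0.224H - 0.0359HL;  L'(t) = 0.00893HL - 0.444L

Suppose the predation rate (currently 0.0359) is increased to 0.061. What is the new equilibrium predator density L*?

At the interior fixed point, setting dH/dt = 0 with H > 0 fixes L* = (prey growth rate)/(HL coefficient) — independent of the other coefficients.
With the change, L* = 0.224/0.061 = 3.67; it falls from 6.24.

L* ≈ 3.67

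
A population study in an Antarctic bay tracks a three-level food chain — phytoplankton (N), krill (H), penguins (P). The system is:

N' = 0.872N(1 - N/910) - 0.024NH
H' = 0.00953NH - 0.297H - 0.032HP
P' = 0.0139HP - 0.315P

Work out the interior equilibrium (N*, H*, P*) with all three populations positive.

N* ≈ 342, H* ≈ 22.7, P* ≈ 92.7

From dP/dt = 0: 0.0139H* = 0.315, so H* = 22.7.
From dN/dt = 0: 0.872(1 - N*/910) = 0.024·22.7, giving N* = 910·(1 - 0.624) = 342.
From dH/dt = 0: 0.00953·342 - 0.297 = 0.032P*, so P* = 2.97/0.032 = 92.7.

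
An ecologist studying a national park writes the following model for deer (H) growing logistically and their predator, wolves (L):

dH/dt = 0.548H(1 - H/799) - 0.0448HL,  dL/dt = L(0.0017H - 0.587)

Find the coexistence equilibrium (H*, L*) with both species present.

H* ≈ 345, L* ≈ 6.95

From dL/dt = 0 with L > 0: 0.0017H* = 0.587, so H* = 345.
Substitute into dH/dt = 0: 0.548(1 - 345/799) = 0.0448L*.
The bracket is 0.568, giving L* = 0.311/0.0448 = 6.95.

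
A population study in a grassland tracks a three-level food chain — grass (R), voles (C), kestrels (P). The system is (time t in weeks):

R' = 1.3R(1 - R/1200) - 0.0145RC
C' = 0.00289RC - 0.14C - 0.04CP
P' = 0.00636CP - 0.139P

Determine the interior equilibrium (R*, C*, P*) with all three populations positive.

From dP/dt = 0: 0.00636C* = 0.139, so C* = 21.9.
From dR/dt = 0: 1.3(1 - R*/1200) = 0.0145·21.9, giving R* = 1200·(1 - 0.244) = 907.
From dC/dt = 0: 0.00289·907 - 0.14 = 0.04P*, so P* = 2.48/0.04 = 62.1.

R* ≈ 907, C* ≈ 21.9, P* ≈ 62.1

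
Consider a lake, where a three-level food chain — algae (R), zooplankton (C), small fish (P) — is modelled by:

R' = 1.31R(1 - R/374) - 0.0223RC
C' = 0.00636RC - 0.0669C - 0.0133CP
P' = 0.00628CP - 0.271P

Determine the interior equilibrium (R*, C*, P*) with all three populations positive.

From dP/dt = 0: 0.00628C* = 0.271, so C* = 43.2.
From dR/dt = 0: 1.31(1 - R*/374) = 0.0223·43.2, giving R* = 374·(1 - 0.735) = 99.3.
From dC/dt = 0: 0.00636·99.3 - 0.0669 = 0.0133P*, so P* = 0.564/0.0133 = 42.4.

R* ≈ 99.3, C* ≈ 43.2, P* ≈ 42.4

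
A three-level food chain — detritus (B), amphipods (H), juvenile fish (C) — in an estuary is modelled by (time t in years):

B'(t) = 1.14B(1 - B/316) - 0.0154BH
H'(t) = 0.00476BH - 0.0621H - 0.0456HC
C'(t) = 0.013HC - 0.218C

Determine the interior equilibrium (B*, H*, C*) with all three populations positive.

From dC/dt = 0: 0.013H* = 0.218, so H* = 16.8.
From dB/dt = 0: 1.14(1 - B*/316) = 0.0154·16.8, giving B* = 316·(1 - 0.227) = 244.
From dH/dt = 0: 0.00476·244 - 0.0621 = 0.0456C*, so C* = 1.1/0.0456 = 24.2.

B* ≈ 244, H* ≈ 16.8, C* ≈ 24.2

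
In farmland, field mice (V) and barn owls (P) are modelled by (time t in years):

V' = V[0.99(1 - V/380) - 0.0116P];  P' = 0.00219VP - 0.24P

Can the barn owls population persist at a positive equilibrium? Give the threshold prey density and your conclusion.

The predator equation gives dP/dt > 0 only when V > 0.24/0.00219 = 110.
Without the predator, V → K = 380. Since 380 > 110, the predator can invade and persist.

Threshold V = 110; K > 110, so yes, the predator persists.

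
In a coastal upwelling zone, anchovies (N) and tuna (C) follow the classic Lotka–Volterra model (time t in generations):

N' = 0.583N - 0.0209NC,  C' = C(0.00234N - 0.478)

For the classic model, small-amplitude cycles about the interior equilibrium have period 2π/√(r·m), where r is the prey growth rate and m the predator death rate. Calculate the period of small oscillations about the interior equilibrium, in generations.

Here r = 0.583 and m = 0.478, so r·m = 0.279.
ω = √0.279 = 0.528 per generation, hence T = 2π/ω ≈ 11.9 generations.

T ≈ 11.9 generations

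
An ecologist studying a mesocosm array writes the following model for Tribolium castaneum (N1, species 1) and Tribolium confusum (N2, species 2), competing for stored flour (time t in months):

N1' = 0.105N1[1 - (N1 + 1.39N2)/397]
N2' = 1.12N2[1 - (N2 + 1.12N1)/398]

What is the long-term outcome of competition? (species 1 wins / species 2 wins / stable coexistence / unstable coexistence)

unstable coexistence (outcome depends on initial conditions)

Compare the nullcline intercepts: K1/α12 = 397/1.39 = 286 < K2 = 398; K2/α21 = 398/1.12 = 355 < K1 = 397.
Since both are reversed, neither can invade when rare; the interior point is a saddle.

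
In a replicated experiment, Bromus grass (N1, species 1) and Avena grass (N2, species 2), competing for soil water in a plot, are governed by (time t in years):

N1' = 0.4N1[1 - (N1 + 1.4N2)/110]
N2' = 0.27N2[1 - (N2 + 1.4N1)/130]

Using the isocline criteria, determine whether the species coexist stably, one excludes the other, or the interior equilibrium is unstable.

unstable coexistence (outcome depends on initial conditions)

Compare the nullcline intercepts: K1/α12 = 110/1.4 = 78.6 < K2 = 130; K2/α21 = 130/1.4 = 92.9 < K1 = 110.
Since both are reversed, neither can invade when rare; the interior point is a saddle.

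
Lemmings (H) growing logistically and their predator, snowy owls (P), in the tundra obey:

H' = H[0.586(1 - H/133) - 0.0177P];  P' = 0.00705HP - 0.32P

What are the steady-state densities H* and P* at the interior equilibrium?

From dP/dt = 0 with P > 0: 0.00705H* = 0.32, so H* = 45.4.
Substitute into dH/dt = 0: 0.586(1 - 45.4/133) = 0.0177P*.
The bracket is 0.659, giving P* = 0.386/0.0177 = 21.8.

H* ≈ 45.4, P* ≈ 21.8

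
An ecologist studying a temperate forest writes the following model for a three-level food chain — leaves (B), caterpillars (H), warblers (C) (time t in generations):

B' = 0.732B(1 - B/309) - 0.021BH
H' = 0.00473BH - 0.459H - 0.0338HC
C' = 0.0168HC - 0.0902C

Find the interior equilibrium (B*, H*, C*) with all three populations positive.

B* ≈ 261, H* ≈ 5.37, C* ≈ 23

From dC/dt = 0: 0.0168H* = 0.0902, so H* = 5.37.
From dB/dt = 0: 0.732(1 - B*/309) = 0.021·5.37, giving B* = 309·(1 - 0.154) = 261.
From dH/dt = 0: 0.00473·261 - 0.459 = 0.0338C*, so C* = 0.777/0.0338 = 23.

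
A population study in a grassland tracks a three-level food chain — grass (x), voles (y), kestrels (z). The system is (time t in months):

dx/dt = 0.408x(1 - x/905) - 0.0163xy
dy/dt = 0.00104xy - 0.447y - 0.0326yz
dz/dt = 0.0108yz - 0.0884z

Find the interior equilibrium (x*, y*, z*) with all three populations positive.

From dz/dt = 0: 0.0108y* = 0.0884, so y* = 8.19.
From dx/dt = 0: 0.408(1 - x*/905) = 0.0163·8.19, giving x* = 905·(1 - 0.327) = 609.
From dy/dt = 0: 0.00104·609 - 0.447 = 0.0326z*, so z* = 0.186/0.0326 = 5.72.

x* ≈ 609, y* ≈ 8.19, z* ≈ 5.72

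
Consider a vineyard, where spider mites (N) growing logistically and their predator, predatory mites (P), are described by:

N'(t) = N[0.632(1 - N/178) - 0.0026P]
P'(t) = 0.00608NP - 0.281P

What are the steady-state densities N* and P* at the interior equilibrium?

N* ≈ 46.2, P* ≈ 180

From dP/dt = 0 with P > 0: 0.00608N* = 0.281, so N* = 46.2.
Substitute into dN/dt = 0: 0.632(1 - 46.2/178) = 0.0026P*.
The bracket is 0.74, giving P* = 0.468/0.0026 = 180.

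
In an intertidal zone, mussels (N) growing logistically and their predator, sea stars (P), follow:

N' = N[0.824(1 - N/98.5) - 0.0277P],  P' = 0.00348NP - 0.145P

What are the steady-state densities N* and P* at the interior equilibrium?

From dP/dt = 0 with P > 0: 0.00348N* = 0.145, so N* = 41.7.
Substitute into dN/dt = 0: 0.824(1 - 41.7/98.5) = 0.0277P*.
The bracket is 0.577, giving P* = 0.475/0.0277 = 17.2.

N* ≈ 41.7, P* ≈ 17.2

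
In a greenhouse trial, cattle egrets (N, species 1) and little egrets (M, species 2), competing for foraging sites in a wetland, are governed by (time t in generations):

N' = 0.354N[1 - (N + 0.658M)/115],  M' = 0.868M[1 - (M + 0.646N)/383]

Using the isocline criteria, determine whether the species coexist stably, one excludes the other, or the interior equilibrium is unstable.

species 2 excludes species 1

Compare the nullcline intercepts: K1/α12 = 115/0.658 = 175 < K2 = 383; K2/α21 = 383/0.646 = 593 > K1 = 115.
Since the inequalities point opposite ways, species 2 can invade but species 1 cannot.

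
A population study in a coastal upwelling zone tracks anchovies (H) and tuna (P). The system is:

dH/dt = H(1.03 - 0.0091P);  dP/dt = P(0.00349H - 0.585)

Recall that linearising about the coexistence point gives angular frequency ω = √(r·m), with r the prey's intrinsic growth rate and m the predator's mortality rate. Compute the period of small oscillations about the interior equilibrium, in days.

T ≈ 8.09 days

Here r = 1.03 and m = 0.585, so r·m = 0.603.
ω = √0.603 = 0.776 per day, hence T = 2π/ω ≈ 8.09 days.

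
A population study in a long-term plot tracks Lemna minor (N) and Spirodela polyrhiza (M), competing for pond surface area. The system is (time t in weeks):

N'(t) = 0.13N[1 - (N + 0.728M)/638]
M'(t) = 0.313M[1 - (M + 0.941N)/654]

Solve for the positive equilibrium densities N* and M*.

Setting both brackets to zero gives the nullclines N + 0.728M = 638 and 0.941N + M = 654.
Substituting M = 654 - 0.941N into the first: N(1 - 0.728·0.941) = 638 - 0.728·654.
So N* = 162/0.315 = 514, and then M* = 654 - 0.941·514 = 170.

N* ≈ 514, M* ≈ 170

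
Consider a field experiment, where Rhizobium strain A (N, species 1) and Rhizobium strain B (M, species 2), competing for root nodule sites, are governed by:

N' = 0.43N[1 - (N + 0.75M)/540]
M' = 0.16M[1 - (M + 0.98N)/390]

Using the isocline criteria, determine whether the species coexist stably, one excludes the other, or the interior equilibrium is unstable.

Compare the nullcline intercepts: K1/α12 = 540/0.75 = 720 > K2 = 390; K2/α21 = 390/0.98 = 398 < K1 = 540.
Since the inequalities point opposite ways, species 1 can invade but species 2 cannot.

species 1 excludes species 2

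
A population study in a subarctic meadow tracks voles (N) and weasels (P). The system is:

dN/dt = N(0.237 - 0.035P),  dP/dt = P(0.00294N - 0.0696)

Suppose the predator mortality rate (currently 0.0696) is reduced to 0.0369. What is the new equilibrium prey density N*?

N* ≈ 12.6

At the interior fixed point, setting dP/dt = 0 with P > 0 fixes N* = (predator death rate)/(NP coefficient) — independent of the other coefficients.
With the change, N* = 0.0369/0.00294 = 12.6; it falls from 23.7.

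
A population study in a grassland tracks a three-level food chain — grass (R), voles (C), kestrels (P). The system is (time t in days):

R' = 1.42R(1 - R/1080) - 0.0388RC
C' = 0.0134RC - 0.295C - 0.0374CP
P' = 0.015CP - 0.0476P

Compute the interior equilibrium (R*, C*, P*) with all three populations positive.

R* ≈ 986, C* ≈ 3.17, P* ≈ 346

From dP/dt = 0: 0.015C* = 0.0476, so C* = 3.17.
From dR/dt = 0: 1.42(1 - R*/1080) = 0.0388·3.17, giving R* = 1080·(1 - 0.0867) = 986.
From dC/dt = 0: 0.0134·986 - 0.295 = 0.0374P*, so P* = 12.9/0.0374 = 346.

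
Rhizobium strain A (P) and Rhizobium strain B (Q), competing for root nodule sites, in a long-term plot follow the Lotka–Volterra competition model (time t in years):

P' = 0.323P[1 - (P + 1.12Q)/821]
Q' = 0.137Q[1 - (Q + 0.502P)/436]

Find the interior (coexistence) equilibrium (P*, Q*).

Setting both brackets to zero gives the nullclines P + 1.12Q = 821 and 0.502P + Q = 436.
Substituting Q = 436 - 0.502P into the first: P(1 - 1.12·0.502) = 821 - 1.12·436.
So P* = 333/0.438 = 760, and then Q* = 436 - 0.502·760 = 54.5.

P* ≈ 760, Q* ≈ 54.5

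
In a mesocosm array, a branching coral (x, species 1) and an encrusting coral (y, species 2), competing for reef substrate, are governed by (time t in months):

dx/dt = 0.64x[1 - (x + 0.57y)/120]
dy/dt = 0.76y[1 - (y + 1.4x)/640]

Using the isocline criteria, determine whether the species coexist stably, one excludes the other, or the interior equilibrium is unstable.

species 2 excludes species 1

Compare the nullcline intercepts: K1/α12 = 120/0.57 = 211 < K2 = 640; K2/α21 = 640/1.4 = 457 > K1 = 120.
Since the inequalities point opposite ways, species 2 can invade but species 1 cannot.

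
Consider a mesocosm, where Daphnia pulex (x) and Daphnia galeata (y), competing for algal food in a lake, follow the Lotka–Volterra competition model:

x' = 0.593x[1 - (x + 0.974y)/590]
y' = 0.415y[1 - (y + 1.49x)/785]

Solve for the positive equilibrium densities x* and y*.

Setting both brackets to zero gives the nullclines x + 0.974y = 590 and 1.49x + y = 785.
Substituting y = 785 - 1.49x into the first: x(1 - 0.974·1.49) = 590 - 0.974·785.
So x* = -175/-0.451 = 387, and then y* = 785 - 1.49·387 = 209.

x* ≈ 387, y* ≈ 209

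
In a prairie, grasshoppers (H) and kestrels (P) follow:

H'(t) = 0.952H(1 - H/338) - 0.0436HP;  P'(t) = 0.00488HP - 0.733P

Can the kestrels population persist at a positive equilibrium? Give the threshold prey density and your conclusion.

The predator equation gives dP/dt > 0 only when H > 0.733/0.00488 = 150.
Without the predator, H → K = 338. Since 338 > 150, the predator can invade and persist.

Threshold H = 150; K > 150, so yes, the predator persists.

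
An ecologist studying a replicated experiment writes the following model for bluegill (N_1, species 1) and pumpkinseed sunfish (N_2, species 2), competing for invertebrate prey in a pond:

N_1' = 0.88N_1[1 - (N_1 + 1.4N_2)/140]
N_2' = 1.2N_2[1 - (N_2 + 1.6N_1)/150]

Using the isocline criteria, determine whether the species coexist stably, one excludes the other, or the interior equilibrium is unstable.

Compare the nullcline intercepts: K1/α12 = 140/1.4 = 100 < K2 = 150; K2/α21 = 150/1.6 = 93.8 < K1 = 140.
Since both are reversed, neither can invade when rare; the interior point is a saddle.

unstable coexistence (outcome depends on initial conditions)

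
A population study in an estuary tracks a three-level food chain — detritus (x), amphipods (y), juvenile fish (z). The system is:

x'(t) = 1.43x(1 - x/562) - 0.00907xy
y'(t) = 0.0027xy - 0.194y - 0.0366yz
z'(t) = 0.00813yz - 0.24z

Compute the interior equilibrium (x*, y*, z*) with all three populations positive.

From dz/dt = 0: 0.00813y* = 0.24, so y* = 29.5.
From dx/dt = 0: 1.43(1 - x*/562) = 0.00907·29.5, giving x* = 562·(1 - 0.187) = 457.
From dy/dt = 0: 0.0027·457 - 0.194 = 0.0366z*, so z* = 1.04/0.0366 = 28.4.

x* ≈ 457, y* ≈ 29.5, z* ≈ 28.4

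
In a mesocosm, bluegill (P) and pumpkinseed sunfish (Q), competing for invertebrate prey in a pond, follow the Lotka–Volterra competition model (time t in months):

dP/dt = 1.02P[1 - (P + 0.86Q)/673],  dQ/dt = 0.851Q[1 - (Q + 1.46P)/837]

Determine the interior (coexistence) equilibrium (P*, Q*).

P* ≈ 183, Q* ≈ 570

Setting both brackets to zero gives the nullclines P + 0.86Q = 673 and 1.46P + Q = 837.
Substituting Q = 837 - 1.46P into the first: P(1 - 0.86·1.46) = 673 - 0.86·837.
So P* = -46.8/-0.256 = 183, and then Q* = 837 - 1.46·183 = 570.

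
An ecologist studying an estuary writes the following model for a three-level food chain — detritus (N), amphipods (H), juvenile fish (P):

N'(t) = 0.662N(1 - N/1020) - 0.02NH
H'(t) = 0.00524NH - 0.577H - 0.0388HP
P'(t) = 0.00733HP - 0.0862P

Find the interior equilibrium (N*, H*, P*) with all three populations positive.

N* ≈ 658, H* ≈ 11.8, P* ≈ 73.9

From dP/dt = 0: 0.00733H* = 0.0862, so H* = 11.8.
From dN/dt = 0: 0.662(1 - N*/1020) = 0.02·11.8, giving N* = 1020·(1 - 0.355) = 658.
From dH/dt = 0: 0.00524·658 - 0.577 = 0.0388P*, so P* = 2.87/0.0388 = 73.9.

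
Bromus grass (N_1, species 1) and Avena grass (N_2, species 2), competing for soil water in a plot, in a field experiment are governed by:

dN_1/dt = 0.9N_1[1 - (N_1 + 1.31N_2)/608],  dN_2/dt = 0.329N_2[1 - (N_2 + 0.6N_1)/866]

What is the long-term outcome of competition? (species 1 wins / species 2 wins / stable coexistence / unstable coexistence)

Compare the nullcline intercepts: K1/α12 = 608/1.31 = 464 < K2 = 866; K2/α21 = 866/0.6 = 1440 > K1 = 608.
Since the inequalities point opposite ways, species 2 can invade but species 1 cannot.

species 2 excludes species 1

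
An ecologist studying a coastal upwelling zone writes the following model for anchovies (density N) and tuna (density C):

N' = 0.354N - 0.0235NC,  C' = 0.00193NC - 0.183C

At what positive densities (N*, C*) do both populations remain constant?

N* ≈ 94.8, C* ≈ 15.1

Set dC/dt = 0 with C > 0: 0.00193N - 0.183 = 0, so N* = 0.183/0.00193 = 94.8.
Set dN/dt = 0 with N > 0: 0.354 - 0.0235C = 0, so C* = 0.354/0.0235 = 15.1.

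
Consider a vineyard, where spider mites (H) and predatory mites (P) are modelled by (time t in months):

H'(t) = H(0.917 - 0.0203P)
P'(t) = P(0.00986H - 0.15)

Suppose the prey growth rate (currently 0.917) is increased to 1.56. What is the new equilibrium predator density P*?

P* ≈ 76.8

At the interior fixed point, setting dH/dt = 0 with H > 0 fixes P* = (prey growth rate)/(HP coefficient) — independent of the other coefficients.
With the change, P* = 1.56/0.0203 = 76.8; it rises from 45.2.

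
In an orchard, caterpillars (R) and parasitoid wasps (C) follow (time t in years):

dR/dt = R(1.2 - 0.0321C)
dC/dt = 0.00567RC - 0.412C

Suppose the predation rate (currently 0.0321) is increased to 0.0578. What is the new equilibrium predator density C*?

At the interior fixed point, setting dR/dt = 0 with R > 0 fixes C* = (prey growth rate)/(RC coefficient) — independent of the other coefficients.
With the change, C* = 1.2/0.0578 = 20.8; it falls from 37.4.

C* ≈ 20.8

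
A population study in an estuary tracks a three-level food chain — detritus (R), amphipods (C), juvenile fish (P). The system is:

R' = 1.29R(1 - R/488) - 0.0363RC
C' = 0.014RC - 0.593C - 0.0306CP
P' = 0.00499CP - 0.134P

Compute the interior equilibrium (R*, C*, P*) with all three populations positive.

From dP/dt = 0: 0.00499C* = 0.134, so C* = 26.9.
From dR/dt = 0: 1.29(1 - R*/488) = 0.0363·26.9, giving R* = 488·(1 - 0.756) = 119.
From dC/dt = 0: 0.014·119 - 0.593 = 0.0306P*, so P* = 1.08/0.0306 = 35.2.

R* ≈ 119, C* ≈ 26.9, P* ≈ 35.2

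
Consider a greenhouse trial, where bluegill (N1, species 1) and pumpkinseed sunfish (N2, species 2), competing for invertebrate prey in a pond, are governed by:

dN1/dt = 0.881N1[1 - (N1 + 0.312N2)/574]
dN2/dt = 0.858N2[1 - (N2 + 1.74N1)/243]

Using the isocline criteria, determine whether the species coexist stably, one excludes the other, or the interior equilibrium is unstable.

species 1 excludes species 2

Compare the nullcline intercepts: K1/α12 = 574/0.312 = 1840 > K2 = 243; K2/α21 = 243/1.74 = 140 < K1 = 574.
Since the inequalities point opposite ways, species 1 can invade but species 2 cannot.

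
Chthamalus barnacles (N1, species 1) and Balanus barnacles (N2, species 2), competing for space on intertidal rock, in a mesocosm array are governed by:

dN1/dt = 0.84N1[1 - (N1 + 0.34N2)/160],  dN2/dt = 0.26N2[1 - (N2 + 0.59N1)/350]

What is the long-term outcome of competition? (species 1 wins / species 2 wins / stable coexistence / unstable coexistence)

stable coexistence

Compare the nullcline intercepts: K1/α12 = 160/0.34 = 471 > K2 = 350; K2/α21 = 350/0.59 = 593 > K1 = 160.
Since both inequalities hold, each species can invade when rare, so the interior equilibrium is stable.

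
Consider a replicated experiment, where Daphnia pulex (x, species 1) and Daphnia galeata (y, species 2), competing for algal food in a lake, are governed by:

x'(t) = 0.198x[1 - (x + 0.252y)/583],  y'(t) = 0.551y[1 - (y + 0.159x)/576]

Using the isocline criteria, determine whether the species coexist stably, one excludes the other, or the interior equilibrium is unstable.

stable coexistence

Compare the nullcline intercepts: K1/α12 = 583/0.252 = 2310 > K2 = 576; K2/α21 = 576/0.159 = 3620 > K1 = 583.
Since both inequalities hold, each species can invade when rare, so the interior equilibrium is stable.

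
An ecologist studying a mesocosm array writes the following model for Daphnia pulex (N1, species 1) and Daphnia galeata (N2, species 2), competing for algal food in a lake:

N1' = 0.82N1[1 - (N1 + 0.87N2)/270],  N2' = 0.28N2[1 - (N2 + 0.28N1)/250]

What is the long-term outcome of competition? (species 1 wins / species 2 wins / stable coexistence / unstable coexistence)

Compare the nullcline intercepts: K1/α12 = 270/0.87 = 310 > K2 = 250; K2/α21 = 250/0.28 = 893 > K1 = 270.
Since both inequalities hold, each species can invade when rare, so the interior equilibrium is stable.

stable coexistence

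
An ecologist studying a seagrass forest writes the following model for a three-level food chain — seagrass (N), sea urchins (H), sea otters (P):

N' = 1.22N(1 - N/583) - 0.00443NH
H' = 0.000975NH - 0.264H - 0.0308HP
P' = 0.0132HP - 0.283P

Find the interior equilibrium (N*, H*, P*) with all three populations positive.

N* ≈ 538, H* ≈ 21.4, P* ≈ 8.45

From dP/dt = 0: 0.0132H* = 0.283, so H* = 21.4.
From dN/dt = 0: 1.22(1 - N*/583) = 0.00443·21.4, giving N* = 583·(1 - 0.0778) = 538.
From dH/dt = 0: 0.000975·538 - 0.264 = 0.0308P*, so P* = 0.26/0.0308 = 8.45.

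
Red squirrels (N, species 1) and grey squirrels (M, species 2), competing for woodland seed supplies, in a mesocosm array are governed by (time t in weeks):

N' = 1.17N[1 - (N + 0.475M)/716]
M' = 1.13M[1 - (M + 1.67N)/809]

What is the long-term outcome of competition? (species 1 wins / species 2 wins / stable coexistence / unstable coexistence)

species 1 excludes species 2

Compare the nullcline intercepts: K1/α12 = 716/0.475 = 1510 > K2 = 809; K2/α21 = 809/1.67 = 484 < K1 = 716.
Since the inequalities point opposite ways, species 1 can invade but species 2 cannot.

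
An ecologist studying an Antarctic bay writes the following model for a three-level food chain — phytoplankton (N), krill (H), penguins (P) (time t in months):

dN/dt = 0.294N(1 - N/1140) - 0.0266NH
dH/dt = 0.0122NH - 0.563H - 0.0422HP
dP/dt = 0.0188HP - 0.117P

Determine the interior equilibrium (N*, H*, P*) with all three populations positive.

From dP/dt = 0: 0.0188H* = 0.117, so H* = 6.22.
From dN/dt = 0: 0.294(1 - N*/1140) = 0.0266·6.22, giving N* = 1140·(1 - 0.563) = 498.
From dH/dt = 0: 0.0122·498 - 0.563 = 0.0422P*, so P* = 5.51/0.0422 = 131.

N* ≈ 498, H* ≈ 6.22, P* ≈ 131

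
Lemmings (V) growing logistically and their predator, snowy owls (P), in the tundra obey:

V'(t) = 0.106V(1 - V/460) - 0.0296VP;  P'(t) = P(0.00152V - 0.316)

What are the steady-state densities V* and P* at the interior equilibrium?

From dP/dt = 0 with P > 0: 0.00152V* = 0.316, so V* = 208.
Substitute into dV/dt = 0: 0.106(1 - 208/460) = 0.0296P*.
The bracket is 0.548, giving P* = 0.0581/0.0296 = 1.96.

V* ≈ 208, P* ≈ 1.96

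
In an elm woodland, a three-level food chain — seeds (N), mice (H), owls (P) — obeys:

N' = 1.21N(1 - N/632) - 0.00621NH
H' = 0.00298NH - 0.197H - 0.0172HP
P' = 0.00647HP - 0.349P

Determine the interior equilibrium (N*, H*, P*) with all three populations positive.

N* ≈ 457, H* ≈ 53.9, P* ≈ 67.7

From dP/dt = 0: 0.00647H* = 0.349, so H* = 53.9.
From dN/dt = 0: 1.21(1 - N*/632) = 0.00621·53.9, giving N* = 632·(1 - 0.277) = 457.
From dH/dt = 0: 0.00298·457 - 0.197 = 0.0172P*, so P* = 1.16/0.0172 = 67.7.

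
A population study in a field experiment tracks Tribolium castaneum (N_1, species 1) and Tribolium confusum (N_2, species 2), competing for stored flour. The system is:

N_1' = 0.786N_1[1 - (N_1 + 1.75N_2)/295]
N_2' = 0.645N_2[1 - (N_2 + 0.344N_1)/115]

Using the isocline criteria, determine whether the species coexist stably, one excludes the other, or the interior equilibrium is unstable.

Compare the nullcline intercepts: K1/α12 = 295/1.75 = 169 > K2 = 115; K2/α21 = 115/0.344 = 334 > K1 = 295.
Since both inequalities hold, each species can invade when rare, so the interior equilibrium is stable.

stable coexistence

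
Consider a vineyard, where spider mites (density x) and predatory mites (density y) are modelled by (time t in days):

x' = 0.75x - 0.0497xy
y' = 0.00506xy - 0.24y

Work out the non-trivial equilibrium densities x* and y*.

x* ≈ 47.4, y* ≈ 15.1

Set dy/dt = 0 with y > 0: 0.00506x - 0.24 = 0, so x* = 0.24/0.00506 = 47.4.
Set dx/dt = 0 with x > 0: 0.75 - 0.0497y = 0, so y* = 0.75/0.0497 = 15.1.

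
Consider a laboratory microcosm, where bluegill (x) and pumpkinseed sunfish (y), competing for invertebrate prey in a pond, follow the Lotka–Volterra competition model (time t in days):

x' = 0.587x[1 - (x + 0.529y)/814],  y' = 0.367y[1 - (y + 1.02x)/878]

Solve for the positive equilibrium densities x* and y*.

x* ≈ 759, y* ≈ 104

Setting both brackets to zero gives the nullclines x + 0.529y = 814 and 1.02x + y = 878.
Substituting y = 878 - 1.02x into the first: x(1 - 0.529·1.02) = 814 - 0.529·878.
So x* = 350/0.46 = 759, and then y* = 878 - 1.02·759 = 104.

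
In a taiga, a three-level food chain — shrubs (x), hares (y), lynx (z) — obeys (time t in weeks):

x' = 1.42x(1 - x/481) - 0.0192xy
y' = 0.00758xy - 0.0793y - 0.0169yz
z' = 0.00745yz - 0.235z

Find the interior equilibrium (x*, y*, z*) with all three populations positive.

From dz/dt = 0: 0.00745y* = 0.235, so y* = 31.5.
From dx/dt = 0: 1.42(1 - x*/481) = 0.0192·31.5, giving x* = 481·(1 - 0.427) = 276.
From dy/dt = 0: 0.00758·276 - 0.0793 = 0.0169z*, so z* = 2.01/0.0169 = 119.

x* ≈ 276, y* ≈ 31.5, z* ≈ 119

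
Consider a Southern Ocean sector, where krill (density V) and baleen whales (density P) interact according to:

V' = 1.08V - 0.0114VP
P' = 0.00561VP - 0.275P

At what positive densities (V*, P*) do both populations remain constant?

Set dP/dt = 0 with P > 0: 0.00561V - 0.275 = 0, so V* = 0.275/0.00561 = 49.
Set dV/dt = 0 with V > 0: 1.08 - 0.0114P = 0, so P* = 1.08/0.0114 = 94.7.

V* ≈ 49, P* ≈ 94.7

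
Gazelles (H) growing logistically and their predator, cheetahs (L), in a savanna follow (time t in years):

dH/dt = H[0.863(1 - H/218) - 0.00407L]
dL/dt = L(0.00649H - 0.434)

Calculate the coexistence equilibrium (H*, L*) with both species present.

From dL/dt = 0 with L > 0: 0.00649H* = 0.434, so H* = 66.9.
Substitute into dH/dt = 0: 0.863(1 - 66.9/218) = 0.00407L*.
The bracket is 0.693, giving L* = 0.598/0.00407 = 147.

H* ≈ 66.9, L* ≈ 147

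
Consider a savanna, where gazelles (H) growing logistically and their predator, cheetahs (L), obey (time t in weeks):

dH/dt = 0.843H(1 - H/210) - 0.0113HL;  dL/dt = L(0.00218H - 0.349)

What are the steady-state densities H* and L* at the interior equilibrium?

H* ≈ 160, L* ≈ 17.7

From dL/dt = 0 with L > 0: 0.00218H* = 0.349, so H* = 160.
Substitute into dH/dt = 0: 0.843(1 - 160/210) = 0.0113L*.
The bracket is 0.238, giving L* = 0.2/0.0113 = 17.7.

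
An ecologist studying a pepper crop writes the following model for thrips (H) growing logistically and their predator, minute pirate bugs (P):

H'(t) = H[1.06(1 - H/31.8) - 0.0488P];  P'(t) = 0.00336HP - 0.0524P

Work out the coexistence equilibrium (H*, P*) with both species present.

H* ≈ 15.6, P* ≈ 11.1

From dP/dt = 0 with P > 0: 0.00336H* = 0.0524, so H* = 15.6.
Substitute into dH/dt = 0: 1.06(1 - 15.6/31.8) = 0.0488P*.
The bracket is 0.51, giving P* = 0.54/0.0488 = 11.1.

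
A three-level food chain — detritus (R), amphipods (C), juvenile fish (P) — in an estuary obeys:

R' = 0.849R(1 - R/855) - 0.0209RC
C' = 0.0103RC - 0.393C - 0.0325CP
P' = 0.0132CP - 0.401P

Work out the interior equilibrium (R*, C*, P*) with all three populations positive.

R* ≈ 216, C* ≈ 30.4, P* ≈ 56.2

From dP/dt = 0: 0.0132C* = 0.401, so C* = 30.4.
From dR/dt = 0: 0.849(1 - R*/855) = 0.0209·30.4, giving R* = 855·(1 - 0.748) = 216.
From dC/dt = 0: 0.0103·216 - 0.393 = 0.0325P*, so P* = 1.83/0.0325 = 56.2.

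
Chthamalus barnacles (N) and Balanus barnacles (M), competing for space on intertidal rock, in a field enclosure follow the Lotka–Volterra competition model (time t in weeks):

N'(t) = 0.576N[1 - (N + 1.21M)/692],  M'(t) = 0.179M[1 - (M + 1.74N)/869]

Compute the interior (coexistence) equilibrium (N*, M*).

N* ≈ 325, M* ≈ 303

Setting both brackets to zero gives the nullclines N + 1.21M = 692 and 1.74N + M = 869.
Substituting M = 869 - 1.74N into the first: N(1 - 1.21·1.74) = 692 - 1.21·869.
So N* = -359/-1.11 = 325, and then M* = 869 - 1.74·325 = 303.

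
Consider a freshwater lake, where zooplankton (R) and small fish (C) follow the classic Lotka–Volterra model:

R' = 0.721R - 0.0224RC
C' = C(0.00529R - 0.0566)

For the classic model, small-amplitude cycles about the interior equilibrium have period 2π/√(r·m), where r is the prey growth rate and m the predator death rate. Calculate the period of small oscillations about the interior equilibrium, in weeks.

T ≈ 31.1 weeks

Here r = 0.721 and m = 0.0566, so r·m = 0.0408.
ω = √0.0408 = 0.202 per week, hence T = 2π/ω ≈ 31.1 weeks.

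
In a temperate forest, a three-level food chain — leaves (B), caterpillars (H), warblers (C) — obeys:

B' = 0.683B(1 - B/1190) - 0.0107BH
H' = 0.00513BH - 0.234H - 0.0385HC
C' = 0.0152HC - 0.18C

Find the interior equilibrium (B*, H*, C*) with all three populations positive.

B* ≈ 969, H* ≈ 11.8, C* ≈ 123

From dC/dt = 0: 0.0152H* = 0.18, so H* = 11.8.
From dB/dt = 0: 0.683(1 - B*/1190) = 0.0107·11.8, giving B* = 1190·(1 - 0.186) = 969.
From dH/dt = 0: 0.00513·969 - 0.234 = 0.0385C*, so C* = 4.74/0.0385 = 123.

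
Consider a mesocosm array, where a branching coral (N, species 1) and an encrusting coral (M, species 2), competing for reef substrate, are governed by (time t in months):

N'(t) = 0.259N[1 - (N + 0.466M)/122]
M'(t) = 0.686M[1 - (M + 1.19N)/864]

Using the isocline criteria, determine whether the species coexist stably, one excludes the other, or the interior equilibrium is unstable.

species 2 excludes species 1

Compare the nullcline intercepts: K1/α12 = 122/0.466 = 262 < K2 = 864; K2/α21 = 864/1.19 = 726 > K1 = 122.
Since the inequalities point opposite ways, species 2 can invade but species 1 cannot.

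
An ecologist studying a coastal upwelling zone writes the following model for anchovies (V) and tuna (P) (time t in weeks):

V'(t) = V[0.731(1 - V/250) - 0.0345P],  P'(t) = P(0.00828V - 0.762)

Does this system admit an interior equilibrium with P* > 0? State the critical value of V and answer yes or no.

The predator equation gives dP/dt > 0 only when V > 0.762/0.00828 = 92.
Without the predator, V → K = 250. Since 250 > 92, the predator can invade and persist.

Threshold V = 92; K > 92, so yes, the predator persists.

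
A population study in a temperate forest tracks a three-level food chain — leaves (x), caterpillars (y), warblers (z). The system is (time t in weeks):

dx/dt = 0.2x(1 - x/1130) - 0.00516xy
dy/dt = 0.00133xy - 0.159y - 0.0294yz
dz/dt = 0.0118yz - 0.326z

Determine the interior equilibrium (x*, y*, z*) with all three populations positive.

x* ≈ 325, y* ≈ 27.6, z* ≈ 9.27

From dz/dt = 0: 0.0118y* = 0.326, so y* = 27.6.
From dx/dt = 0: 0.2(1 - x*/1130) = 0.00516·27.6, giving x* = 1130·(1 - 0.713) = 325.
From dy/dt = 0: 0.00133·325 - 0.159 = 0.0294z*, so z* = 0.273/0.0294 = 9.27.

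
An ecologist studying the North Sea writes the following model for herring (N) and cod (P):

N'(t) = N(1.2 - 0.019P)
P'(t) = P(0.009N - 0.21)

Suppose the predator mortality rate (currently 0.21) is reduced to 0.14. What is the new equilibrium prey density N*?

At the interior fixed point, setting dP/dt = 0 with P > 0 fixes N* = (predator death rate)/(NP coefficient) — independent of the other coefficients.
With the change, N* = 0.14/0.009 = 15.6; it falls from 23.3.

N* ≈ 15.6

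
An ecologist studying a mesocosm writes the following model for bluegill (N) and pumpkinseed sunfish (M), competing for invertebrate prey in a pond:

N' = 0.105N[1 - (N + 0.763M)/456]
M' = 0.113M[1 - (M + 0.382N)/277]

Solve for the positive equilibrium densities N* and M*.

Setting both brackets to zero gives the nullclines N + 0.763M = 456 and 0.382N + M = 277.
Substituting M = 277 - 0.382N into the first: N(1 - 0.763·0.382) = 456 - 0.763·277.
So N* = 245/0.709 = 345, and then M* = 277 - 0.382·345 = 145.

N* ≈ 345, M* ≈ 145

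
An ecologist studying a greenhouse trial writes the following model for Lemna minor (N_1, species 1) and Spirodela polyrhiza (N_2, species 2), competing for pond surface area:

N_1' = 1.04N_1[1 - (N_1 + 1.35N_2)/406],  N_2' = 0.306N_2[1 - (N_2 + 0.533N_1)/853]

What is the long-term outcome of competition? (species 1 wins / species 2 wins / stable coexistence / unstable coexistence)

Compare the nullcline intercepts: K1/α12 = 406/1.35 = 301 < K2 = 853; K2/α21 = 853/0.533 = 1600 > K1 = 406.
Since the inequalities point opposite ways, species 2 can invade but species 1 cannot.

species 2 excludes species 1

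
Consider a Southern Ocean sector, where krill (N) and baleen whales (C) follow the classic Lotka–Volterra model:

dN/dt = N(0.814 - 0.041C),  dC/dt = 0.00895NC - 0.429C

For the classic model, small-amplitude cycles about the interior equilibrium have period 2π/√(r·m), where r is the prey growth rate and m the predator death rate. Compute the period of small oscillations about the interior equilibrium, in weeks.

Here r = 0.814 and m = 0.429, so r·m = 0.349.
ω = √0.349 = 0.591 per week, hence T = 2π/ω ≈ 10.6 weeks.

T ≈ 10.6 weeks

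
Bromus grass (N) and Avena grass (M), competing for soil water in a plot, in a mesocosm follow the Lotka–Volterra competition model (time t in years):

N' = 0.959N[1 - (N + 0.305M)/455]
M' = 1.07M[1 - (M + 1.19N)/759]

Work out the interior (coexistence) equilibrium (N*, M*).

Setting both brackets to zero gives the nullclines N + 0.305M = 455 and 1.19N + M = 759.
Substituting M = 759 - 1.19N into the first: N(1 - 0.305·1.19) = 455 - 0.305·759.
So N* = 224/0.637 = 351, and then M* = 759 - 1.19·351 = 341.

N* ≈ 351, M* ≈ 341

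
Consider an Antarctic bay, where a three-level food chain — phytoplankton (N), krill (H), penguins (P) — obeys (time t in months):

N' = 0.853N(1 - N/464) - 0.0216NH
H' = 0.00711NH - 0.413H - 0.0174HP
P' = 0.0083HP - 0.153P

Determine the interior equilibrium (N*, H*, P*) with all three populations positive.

From dP/dt = 0: 0.0083H* = 0.153, so H* = 18.4.
From dN/dt = 0: 0.853(1 - N*/464) = 0.0216·18.4, giving N* = 464·(1 - 0.467) = 247.
From dH/dt = 0: 0.00711·247 - 0.413 = 0.0174P*, so P* = 1.35/0.0174 = 77.4.

N* ≈ 247, H* ≈ 18.4, P* ≈ 77.4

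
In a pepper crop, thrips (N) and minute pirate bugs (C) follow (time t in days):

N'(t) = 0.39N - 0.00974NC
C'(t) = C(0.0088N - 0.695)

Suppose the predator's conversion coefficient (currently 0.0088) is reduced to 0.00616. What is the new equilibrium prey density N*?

At the interior fixed point, setting dC/dt = 0 with C > 0 fixes N* = (predator death rate)/(NC coefficient) — independent of the other coefficients.
With the change, N* = 0.695/0.00616 = 113; it rises from 79.

N* ≈ 113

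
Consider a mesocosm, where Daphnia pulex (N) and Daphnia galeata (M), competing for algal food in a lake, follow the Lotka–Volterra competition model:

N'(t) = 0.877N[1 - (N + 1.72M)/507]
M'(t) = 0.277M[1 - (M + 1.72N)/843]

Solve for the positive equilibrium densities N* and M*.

Setting both brackets to zero gives the nullclines N + 1.72M = 507 and 1.72N + M = 843.
Substituting M = 843 - 1.72N into the first: N(1 - 1.72·1.72) = 507 - 1.72·843.
So N* = -943/-1.96 = 481, and then M* = 843 - 1.72·481 = 14.8.

N* ≈ 481, M* ≈ 14.8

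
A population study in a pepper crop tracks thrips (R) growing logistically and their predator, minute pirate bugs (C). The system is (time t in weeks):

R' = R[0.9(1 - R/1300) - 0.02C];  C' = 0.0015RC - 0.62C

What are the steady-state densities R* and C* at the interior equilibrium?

From dC/dt = 0 with C > 0: 0.0015R* = 0.62, so R* = 413.
Substitute into dR/dt = 0: 0.9(1 - 413/1300) = 0.02C*.
The bracket is 0.682, giving C* = 0.614/0.02 = 30.7.

R* ≈ 413, C* ≈ 30.7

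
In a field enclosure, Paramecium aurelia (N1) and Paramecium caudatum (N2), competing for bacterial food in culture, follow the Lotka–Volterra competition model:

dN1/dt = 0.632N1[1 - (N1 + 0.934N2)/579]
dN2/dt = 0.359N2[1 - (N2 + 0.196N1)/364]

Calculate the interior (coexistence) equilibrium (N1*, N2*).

N1* ≈ 293, N2* ≈ 307

Setting both brackets to zero gives the nullclines N1 + 0.934N2 = 579 and 0.196N1 + N2 = 364.
Substituting N2 = 364 - 0.196N1 into the first: N1(1 - 0.934·0.196) = 579 - 0.934·364.
So N1* = 239/0.817 = 293, and then N2* = 364 - 0.196·293 = 307.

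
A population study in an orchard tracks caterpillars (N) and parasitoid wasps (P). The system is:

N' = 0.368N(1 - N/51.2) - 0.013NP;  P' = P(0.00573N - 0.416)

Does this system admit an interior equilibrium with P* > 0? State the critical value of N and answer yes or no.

The predator equation gives dP/dt > 0 only when N > 0.416/0.00573 = 72.6.
Without the predator, N → K = 51.2. Since 51.2 < 72.6, the predator cannot invade.

Threshold N = 72.6; K < 72.6, so no, the predator goes extinct.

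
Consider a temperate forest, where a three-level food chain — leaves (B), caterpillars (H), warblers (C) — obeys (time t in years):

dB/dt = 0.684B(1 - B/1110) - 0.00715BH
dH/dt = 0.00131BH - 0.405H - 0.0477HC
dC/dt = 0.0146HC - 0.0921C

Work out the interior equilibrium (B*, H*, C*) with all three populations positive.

From dC/dt = 0: 0.0146H* = 0.0921, so H* = 6.31.
From dB/dt = 0: 0.684(1 - B*/1110) = 0.00715·6.31, giving B* = 1110·(1 - 0.0659) = 1040.
From dH/dt = 0: 0.00131·1040 - 0.405 = 0.0477C*, so C* = 0.953/0.0477 = 20.

B* ≈ 1040, H* ≈ 6.31, C* ≈ 20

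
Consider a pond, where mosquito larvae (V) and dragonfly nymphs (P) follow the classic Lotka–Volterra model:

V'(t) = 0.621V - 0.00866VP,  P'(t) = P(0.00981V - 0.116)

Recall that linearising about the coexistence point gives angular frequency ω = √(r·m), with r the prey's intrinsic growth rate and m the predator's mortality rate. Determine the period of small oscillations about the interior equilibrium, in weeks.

T ≈ 23.4 weeks

Here r = 0.621 and m = 0.116, so r·m = 0.072.
ω = √0.072 = 0.268 per week, hence T = 2π/ω ≈ 23.4 weeks.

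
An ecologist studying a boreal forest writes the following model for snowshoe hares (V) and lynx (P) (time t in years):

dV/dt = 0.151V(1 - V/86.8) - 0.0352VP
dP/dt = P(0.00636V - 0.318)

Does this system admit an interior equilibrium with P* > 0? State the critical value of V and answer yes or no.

The predator equation gives dP/dt > 0 only when V > 0.318/0.00636 = 50.
Without the predator, V → K = 86.8. Since 86.8 > 50, the predator can invade and persist.

Threshold V = 50; K > 50, so yes, the predator persists.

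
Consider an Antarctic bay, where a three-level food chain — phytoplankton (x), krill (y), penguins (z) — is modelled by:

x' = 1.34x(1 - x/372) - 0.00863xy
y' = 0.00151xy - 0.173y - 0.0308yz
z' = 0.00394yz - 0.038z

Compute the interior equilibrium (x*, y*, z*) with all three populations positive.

x* ≈ 349, y* ≈ 9.64, z* ≈ 11.5

From dz/dt = 0: 0.00394y* = 0.038, so y* = 9.64.
From dx/dt = 0: 1.34(1 - x*/372) = 0.00863·9.64, giving x* = 372·(1 - 0.0621) = 349.
From dy/dt = 0: 0.00151·349 - 0.173 = 0.0308z*, so z* = 0.354/0.0308 = 11.5.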